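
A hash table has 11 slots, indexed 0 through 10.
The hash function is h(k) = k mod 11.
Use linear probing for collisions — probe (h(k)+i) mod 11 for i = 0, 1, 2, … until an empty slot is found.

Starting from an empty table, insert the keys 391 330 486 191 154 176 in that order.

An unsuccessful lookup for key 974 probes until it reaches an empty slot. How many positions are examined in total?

391: h=6 => slot 6
330: h=0 => slot 0
486: h=2 => slot 2
191: h=4 => slot 4
154: h=0, probe 0,1 => slot 1
176: h=0, probe 0,1,2,3 => slot 3
Table: [330, 154, 486, 176, 191, ∅, 391, ∅, ∅, ∅, ∅]
Lookup 974: h=6, probe 6,7 → slot 7 empty, not found.

2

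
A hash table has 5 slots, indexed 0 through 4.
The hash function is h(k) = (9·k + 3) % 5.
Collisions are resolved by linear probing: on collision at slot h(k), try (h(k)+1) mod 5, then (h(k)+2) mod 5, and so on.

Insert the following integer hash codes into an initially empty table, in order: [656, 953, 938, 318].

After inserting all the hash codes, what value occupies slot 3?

318

656: h=2 => slot 2
953: h=0 => slot 0
938: h=0, probe 0,1 => slot 1
318: h=0, probe 0,1,2,3 => slot 3
Table: [953, 938, 656, 318, ∅]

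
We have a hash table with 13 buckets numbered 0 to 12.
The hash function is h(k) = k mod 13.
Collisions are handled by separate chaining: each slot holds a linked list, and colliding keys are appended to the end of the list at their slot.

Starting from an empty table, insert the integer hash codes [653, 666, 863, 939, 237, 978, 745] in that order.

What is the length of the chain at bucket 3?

5

653 → bucket 3
666 → bucket 3 (collision)
863 → bucket 5
939 → bucket 3 (collision)
237 → bucket 3 (collision)
978 → bucket 3 (collision)
745 → bucket 4
Final buckets:
0: -
1: -
2: -
3: 653 -> 666 -> 939 -> 237 -> 978
4: 745
5: 863
6: -
7: -
8: -
9: -
10: -
11: -
12: -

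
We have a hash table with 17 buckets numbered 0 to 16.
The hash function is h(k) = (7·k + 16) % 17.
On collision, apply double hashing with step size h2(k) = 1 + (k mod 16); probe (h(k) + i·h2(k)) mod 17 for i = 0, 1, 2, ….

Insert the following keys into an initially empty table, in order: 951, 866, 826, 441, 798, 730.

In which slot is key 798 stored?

Insert 951: h=9, slot 9 empty -> index 9.
Insert 866: h=9, h2=3, slot 9 occupied -> index 12.
Insert 826: h=1, slot 1 empty -> index 1.
Insert 441: h=9, h2=10, slot 9 occupied -> index 2.
Insert 798: h=9, h2=15, slot 9 occupied -> index 7.
Insert 730: h=9, h2=11, slot 9 occupied -> index 3.
Table: [∅, 826, 441, 730, ∅, ∅, ∅, 798, ∅, 951, ∅, ∅, 866, ∅, ∅, ∅, ∅]

7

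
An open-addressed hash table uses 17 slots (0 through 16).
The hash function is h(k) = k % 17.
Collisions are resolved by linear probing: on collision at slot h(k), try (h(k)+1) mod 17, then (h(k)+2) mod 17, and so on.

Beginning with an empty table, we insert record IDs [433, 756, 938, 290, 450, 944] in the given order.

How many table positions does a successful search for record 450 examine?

3

433 hashes to 8; slot 8 is free → place at 8.
756 hashes to 8; 8 taken → place at 9.
938 hashes to 3; slot 3 is free → place at 3.
290 hashes to 1; slot 1 is free → place at 1.
450 hashes to 8; 8,9 taken → place at 10.
944 hashes to 9; 9,10 taken → place at 11.
Table: [∅, 290, ∅, 938, ∅, ∅, ∅, ∅, 433, 756, 450, 944, ∅, ∅, ∅, ∅, ∅]
Lookup 450: h=8, probe 8,9,10 → found at 10.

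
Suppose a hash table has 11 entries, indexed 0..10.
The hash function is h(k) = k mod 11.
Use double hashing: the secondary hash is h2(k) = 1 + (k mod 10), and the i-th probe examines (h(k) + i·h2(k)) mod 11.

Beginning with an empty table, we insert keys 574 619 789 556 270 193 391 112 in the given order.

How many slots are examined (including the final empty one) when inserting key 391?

4

574: h=2 → slot 2
619: h=3 → slot 3
789: h=8 → slot 8
556: h=6 → slot 6
270: h=6, h2=1, probe 6,7 → slot 7
193: h=6, h2=4, probe 6,10 → slot 10
391: h=6, h2=2, probe 6,8,10,1 → slot 1
112: h=2, h2=3, probe 2,5 → slot 5
Table: [-, 391, 574, 619, -, 112, 556, 270, 789, -, 193]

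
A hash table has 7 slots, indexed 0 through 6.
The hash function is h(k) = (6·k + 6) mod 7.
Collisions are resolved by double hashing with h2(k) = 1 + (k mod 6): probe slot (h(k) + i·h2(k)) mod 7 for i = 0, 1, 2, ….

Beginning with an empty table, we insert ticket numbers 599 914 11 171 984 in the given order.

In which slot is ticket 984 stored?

4

Insert 599: h=2, slot 2 empty => index 2.
Insert 914: h=2, h2=3, slot 2 occupied => index 5.
Insert 11: h=2, h2=6, slot 2 occupied => index 1.
Insert 171: h=3, slot 3 empty => index 3.
Insert 984: h=2, h2=1, slots 2,3 occupied => index 4.
Table: [∅, 11, 599, 171, 984, 914, ∅]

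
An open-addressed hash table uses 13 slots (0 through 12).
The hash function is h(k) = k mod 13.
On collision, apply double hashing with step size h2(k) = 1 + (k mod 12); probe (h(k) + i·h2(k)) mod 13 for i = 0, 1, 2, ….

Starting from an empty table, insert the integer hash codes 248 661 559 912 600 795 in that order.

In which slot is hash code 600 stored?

3

248 hashes to 1; slot 1 is free → place at 1.
661 hashes to 11; slot 11 is free → place at 11.
559 hashes to 0; slot 0 is free → place at 0.
912 hashes to 2; slot 2 is free → place at 2.
600 hashes to 2, h2=1; 2 taken → place at 3.
795 hashes to 2, h2=4; 2 taken → place at 6.
Table: [559, 248, 912, 600, ., ., 795, ., ., ., ., 661, .]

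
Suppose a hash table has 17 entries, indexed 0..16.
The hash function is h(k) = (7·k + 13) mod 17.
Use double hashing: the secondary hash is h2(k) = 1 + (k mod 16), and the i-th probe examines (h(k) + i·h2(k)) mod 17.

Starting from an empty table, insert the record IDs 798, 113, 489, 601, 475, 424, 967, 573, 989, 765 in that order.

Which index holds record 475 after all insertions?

1

Insert 798: h=6, slot 6 empty -> index 6.
Insert 113: h=5, slot 5 empty -> index 5.
Insert 489: h=2, slot 2 empty -> index 2.
Insert 601: h=4, slot 4 empty -> index 4.
Insert 475: h=6, h2=12, slot 6 occupied -> index 1.
Insert 424: h=6, h2=9, slot 6 occupied -> index 15.
Insert 967: h=16, slot 16 empty -> index 16.
Insert 573: h=12, slot 12 empty -> index 12.
Insert 989: h=0, slot 0 empty -> index 0.
Insert 765: h=13, slot 13 empty -> index 13.
Table: [989, 475, 489, —, 601, 113, 798, —, —, —, —, —, 573, 765, —, 424, 967]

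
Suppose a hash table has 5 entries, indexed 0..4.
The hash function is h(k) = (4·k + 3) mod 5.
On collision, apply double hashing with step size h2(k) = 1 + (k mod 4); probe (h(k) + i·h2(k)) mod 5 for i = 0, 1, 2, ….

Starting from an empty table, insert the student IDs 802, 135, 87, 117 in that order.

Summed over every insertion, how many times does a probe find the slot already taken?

Insert 802: h=1, slot 1 empty → index 1.
Insert 135: h=3, slot 3 empty → index 3.
Insert 87: h=1, h2=4, slot 1 occupied → index 0.
Insert 117: h=1, h2=2, slots 1,3,0 occupied → index 2.
Table: [87, 802, 117, 135, —]

4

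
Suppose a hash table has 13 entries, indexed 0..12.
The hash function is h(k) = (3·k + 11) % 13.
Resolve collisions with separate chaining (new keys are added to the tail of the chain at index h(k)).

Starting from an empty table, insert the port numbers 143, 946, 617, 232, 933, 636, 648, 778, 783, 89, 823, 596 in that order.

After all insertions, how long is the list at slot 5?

143 -> bucket 11
946 -> bucket 2
617 -> bucket 3
232 -> bucket 5
933 -> bucket 2 (collision)
636 -> bucket 8
648 -> bucket 5 (collision)
778 -> bucket 5 (collision)
783 -> bucket 7
89 -> bucket 5 (collision)
823 -> bucket 10
596 -> bucket 5 (collision)
Final buckets:
0: ∅
1: ∅
2: 946 -> 933
3: 617
4: ∅
5: 232 -> 648 -> 778 -> 89 -> 596
6: ∅
7: 783
8: 636
9: ∅
10: 823
11: 143
12: ∅

5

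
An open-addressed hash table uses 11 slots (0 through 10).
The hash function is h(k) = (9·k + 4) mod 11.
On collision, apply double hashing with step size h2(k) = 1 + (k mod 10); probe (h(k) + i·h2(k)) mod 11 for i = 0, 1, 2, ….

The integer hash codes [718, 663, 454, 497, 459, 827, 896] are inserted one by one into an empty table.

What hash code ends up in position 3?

Insert 718: h=9, slot 9 empty => index 9.
Insert 663: h=9, h2=4, slot 9 occupied => index 2.
Insert 454: h=9, h2=5, slot 9 occupied => index 3.
Insert 497: h=0, slot 0 empty => index 0.
Insert 459: h=10, slot 10 empty => index 10.
Insert 827: h=0, h2=8, slot 0 occupied => index 8.
Insert 896: h=5, slot 5 empty => index 5.
Table: [497, _, 663, 454, _, 896, _, _, 827, 718, 459]

454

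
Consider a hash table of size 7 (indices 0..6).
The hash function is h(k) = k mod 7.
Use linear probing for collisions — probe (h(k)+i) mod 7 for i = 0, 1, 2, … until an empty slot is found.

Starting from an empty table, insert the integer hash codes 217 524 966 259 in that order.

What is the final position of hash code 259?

217 hashes to 0; slot 0 is free => place at 0.
524 hashes to 6; slot 6 is free => place at 6.
966 hashes to 0; 0 taken => place at 1.
259 hashes to 0; 0,1 taken => place at 2.
Table: [217, 966, 259, _, _, _, 524]

2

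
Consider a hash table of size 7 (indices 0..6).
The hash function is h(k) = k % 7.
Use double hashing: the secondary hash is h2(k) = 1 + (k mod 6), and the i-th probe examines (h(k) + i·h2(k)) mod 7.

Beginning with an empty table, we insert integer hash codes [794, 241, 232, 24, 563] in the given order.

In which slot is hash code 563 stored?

794 hashes to 3; slot 3 is free → place at 3.
241 hashes to 3, h2=2; 3 taken → place at 5.
232 hashes to 1; slot 1 is free → place at 1.
24 hashes to 3, h2=1; 3 taken → place at 4.
563 hashes to 3, h2=6; 3 taken → place at 2.
Table: [., 232, 563, 794, 24, 241, .]

2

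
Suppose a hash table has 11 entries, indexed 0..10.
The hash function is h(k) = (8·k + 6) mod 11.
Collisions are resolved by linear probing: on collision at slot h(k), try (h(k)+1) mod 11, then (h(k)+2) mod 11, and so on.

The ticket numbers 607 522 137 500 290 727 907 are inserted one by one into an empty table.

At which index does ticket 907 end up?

Insert 607: h=0, slot 0 empty => index 0.
Insert 522: h=2, slot 2 empty => index 2.
Insert 137: h=2, slot 2 occupied => index 3.
Insert 500: h=2, slots 2,3 occupied => index 4.
Insert 290: h=5, slot 5 empty => index 5.
Insert 727: h=3, slots 3,4,5 occupied => index 6.
Insert 907: h=2, slots 2,3,4,5,6 occupied => index 7.
Table: [607, ∅, 522, 137, 500, 290, 727, 907, ∅, ∅, ∅]

7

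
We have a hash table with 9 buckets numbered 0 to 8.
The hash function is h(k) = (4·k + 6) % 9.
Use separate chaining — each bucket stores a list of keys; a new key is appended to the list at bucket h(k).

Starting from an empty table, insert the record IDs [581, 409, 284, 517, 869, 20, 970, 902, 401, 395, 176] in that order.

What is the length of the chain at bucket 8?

Insert 581: h=8, bucket 8 empty -> new chain.
Insert 409: h=4, bucket 4 empty -> new chain.
Insert 284: h=8, bucket 8 nonempty -> append to chain.
Insert 517: h=4, bucket 4 nonempty -> append to chain.
Insert 869: h=8, bucket 8 nonempty -> append to chain.
Insert 20: h=5, bucket 5 empty -> new chain.
Insert 970: h=7, bucket 7 empty -> new chain.
Insert 902: h=5, bucket 5 nonempty -> append to chain.
Insert 401: h=8, bucket 8 nonempty -> append to chain.
Insert 395: h=2, bucket 2 empty -> new chain.
Insert 176: h=8, bucket 8 nonempty -> append to chain.
Final buckets:
0: .
1: .
2: 395
3: .
4: 409 -> 517
5: 20 -> 902
6: .
7: 970
8: 581 -> 284 -> 869 -> 401 -> 176

5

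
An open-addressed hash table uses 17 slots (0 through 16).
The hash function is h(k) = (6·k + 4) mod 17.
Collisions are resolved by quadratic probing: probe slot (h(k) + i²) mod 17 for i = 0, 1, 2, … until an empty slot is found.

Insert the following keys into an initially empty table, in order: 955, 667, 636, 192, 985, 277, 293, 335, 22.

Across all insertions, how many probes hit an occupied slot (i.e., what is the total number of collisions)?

955 hashes to 5; slot 5 is free → place at 5.
667 hashes to 11; slot 11 is free → place at 11.
636 hashes to 12; slot 12 is free → place at 12.
192 hashes to 0; slot 0 is free → place at 0.
985 hashes to 15; slot 15 is free → place at 15.
277 hashes to 0; 0 taken → place at 1.
293 hashes to 11; 11,12,15 taken → place at 3.
335 hashes to 8; slot 8 is free → place at 8.
22 hashes to 0; 0,1 taken → place at 4.
Table: [192, 277, ∅, 293, 22, 955, ∅, ∅, 335, ∅, ∅, 667, 636, ∅, ∅, 985, ∅]

6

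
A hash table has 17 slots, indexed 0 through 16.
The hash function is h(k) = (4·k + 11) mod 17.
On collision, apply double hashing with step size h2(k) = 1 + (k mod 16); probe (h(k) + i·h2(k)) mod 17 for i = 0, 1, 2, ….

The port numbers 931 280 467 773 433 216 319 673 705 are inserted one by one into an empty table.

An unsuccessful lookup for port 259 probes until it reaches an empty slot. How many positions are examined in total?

931: h=12 → slot 12
280: h=9 → slot 9
467: h=9, h2=4, probe 9,13 → slot 13
773: h=9, h2=6, probe 9,15 → slot 15
433: h=9, h2=2, probe 9,11 → slot 11
216: h=8 → slot 8
319: h=12, h2=16, probe 12,11,10 → slot 10
673: h=0 → slot 0
705: h=9, h2=2, probe 9,11,13,15,0,2 → slot 2
Table: [673, -, 705, -, -, -, -, -, 216, 280, 319, 433, 931, 467, -, 773, -]
Lookup 259: h=10, h2=4, probe 10,14 → slot 14 empty, not found.

2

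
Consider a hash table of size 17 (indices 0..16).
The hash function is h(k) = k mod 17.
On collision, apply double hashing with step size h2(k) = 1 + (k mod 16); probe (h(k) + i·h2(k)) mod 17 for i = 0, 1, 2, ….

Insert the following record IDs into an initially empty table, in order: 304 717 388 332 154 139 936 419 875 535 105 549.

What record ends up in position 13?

Insert 304: h=15, slot 15 empty -> index 15.
Insert 717: h=3, slot 3 empty -> index 3.
Insert 388: h=14, slot 14 empty -> index 14.
Insert 332: h=9, slot 9 empty -> index 9.
Insert 154: h=1, slot 1 empty -> index 1.
Insert 139: h=3, h2=12, slots 3,15 occupied -> index 10.
Insert 936: h=1, h2=9, slots 1,10 occupied -> index 2.
Insert 419: h=11, slot 11 empty -> index 11.
Insert 875: h=8, slot 8 empty -> index 8.
Insert 535: h=8, h2=8, slot 8 occupied -> index 16.
Insert 105: h=3, h2=10, slot 3 occupied -> index 13.
Insert 549: h=5, slot 5 empty -> index 5.
Table: [—, 154, 936, 717, —, 549, —, —, 875, 332, 139, 419, —, 105, 388, 304, 535]

105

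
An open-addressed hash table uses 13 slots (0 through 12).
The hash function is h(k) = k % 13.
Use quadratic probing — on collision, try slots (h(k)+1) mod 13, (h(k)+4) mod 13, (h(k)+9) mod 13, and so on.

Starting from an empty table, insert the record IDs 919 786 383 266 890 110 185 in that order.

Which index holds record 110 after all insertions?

919 hashes to 9; slot 9 is free => place at 9.
786 hashes to 6; slot 6 is free => place at 6.
383 hashes to 6; 6 taken => place at 7.
266 hashes to 6; 6,7 taken => place at 10.
890 hashes to 6; 6,7,10 taken => place at 2.
110 hashes to 6; 6,7,10,2,9 taken => place at 5.
185 hashes to 3; slot 3 is free => place at 3.
Table: [—, —, 890, 185, —, 110, 786, 383, —, 919, 266, —, —]

5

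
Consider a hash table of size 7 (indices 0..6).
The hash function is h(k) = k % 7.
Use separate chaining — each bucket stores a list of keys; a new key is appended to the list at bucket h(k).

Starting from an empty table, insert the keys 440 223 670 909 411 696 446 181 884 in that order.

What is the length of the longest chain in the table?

440 → bucket 6
223 → bucket 6 (collision)
670 → bucket 5
909 → bucket 6 (collision)
411 → bucket 5 (collision)
696 → bucket 3
446 → bucket 5 (collision)
181 → bucket 6 (collision)
884 → bucket 2
Final buckets:
0: —
1: —
2: 884
3: 696
4: —
5: 670 -> 411 -> 446
6: 440 -> 223 -> 909 -> 181

4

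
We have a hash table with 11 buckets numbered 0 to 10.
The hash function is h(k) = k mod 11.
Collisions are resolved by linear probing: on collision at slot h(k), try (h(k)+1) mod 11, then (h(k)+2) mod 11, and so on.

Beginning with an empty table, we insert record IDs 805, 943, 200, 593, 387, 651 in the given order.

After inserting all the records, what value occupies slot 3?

805 hashes to 2; slot 2 is free → place at 2.
943 hashes to 8; slot 8 is free → place at 8.
200 hashes to 2; 2 taken → place at 3.
593 hashes to 10; slot 10 is free → place at 10.
387 hashes to 2; 2,3 taken → place at 4.
651 hashes to 2; 2,3,4 taken → place at 5.
Table: [—, —, 805, 200, 387, 651, —, —, 943, —, 593]

200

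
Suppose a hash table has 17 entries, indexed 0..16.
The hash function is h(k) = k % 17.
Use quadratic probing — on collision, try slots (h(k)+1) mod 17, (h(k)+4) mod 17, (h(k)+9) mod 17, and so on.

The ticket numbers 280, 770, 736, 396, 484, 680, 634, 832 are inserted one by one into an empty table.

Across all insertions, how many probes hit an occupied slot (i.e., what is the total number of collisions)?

8

280: h=8 => slot 8
770: h=5 => slot 5
736: h=5, probe 5,6 => slot 6
396: h=5, probe 5,6,9 => slot 9
484: h=8, probe 8,9,12 => slot 12
680: h=0 => slot 0
634: h=5, probe 5,6,9,14 => slot 14
832: h=16 => slot 16
Table: [680, ∅, ∅, ∅, ∅, 770, 736, ∅, 280, 396, ∅, ∅, 484, ∅, 634, ∅, 832]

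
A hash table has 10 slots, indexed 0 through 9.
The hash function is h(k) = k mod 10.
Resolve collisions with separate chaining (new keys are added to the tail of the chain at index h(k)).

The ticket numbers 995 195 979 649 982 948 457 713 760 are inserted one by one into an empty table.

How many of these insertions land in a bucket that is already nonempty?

2

Insert 995: h=5, bucket 5 empty → new chain.
Insert 195: h=5, bucket 5 nonempty → append to chain.
Insert 979: h=9, bucket 9 empty → new chain.
Insert 649: h=9, bucket 9 nonempty → append to chain.
Insert 982: h=2, bucket 2 empty → new chain.
Insert 948: h=8, bucket 8 empty → new chain.
Insert 457: h=7, bucket 7 empty → new chain.
Insert 713: h=3, bucket 3 empty → new chain.
Insert 760: h=0, bucket 0 empty → new chain.
Final buckets:
0: 760
1: .
2: 982
3: 713
4: .
5: 995 -> 195
6: .
7: 457
8: 948
9: 979 -> 649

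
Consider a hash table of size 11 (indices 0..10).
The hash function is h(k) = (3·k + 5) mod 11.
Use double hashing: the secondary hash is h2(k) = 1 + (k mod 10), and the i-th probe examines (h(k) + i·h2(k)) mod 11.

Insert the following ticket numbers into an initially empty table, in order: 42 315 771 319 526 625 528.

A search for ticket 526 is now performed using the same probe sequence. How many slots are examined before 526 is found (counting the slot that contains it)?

2

42 hashes to 10; slot 10 is free -> place at 10.
315 hashes to 4; slot 4 is free -> place at 4.
771 hashes to 8; slot 8 is free -> place at 8.
319 hashes to 5; slot 5 is free -> place at 5.
526 hashes to 10, h2=7; 10 taken -> place at 6.
625 hashes to 10, h2=6; 10,5 taken -> place at 0.
528 hashes to 5, h2=9; 5 taken -> place at 3.
Table: [625, ∅, ∅, 528, 315, 319, 526, ∅, 771, ∅, 42]
Lookup 526: h=10, h2=7, probe 10,6 → found at 6.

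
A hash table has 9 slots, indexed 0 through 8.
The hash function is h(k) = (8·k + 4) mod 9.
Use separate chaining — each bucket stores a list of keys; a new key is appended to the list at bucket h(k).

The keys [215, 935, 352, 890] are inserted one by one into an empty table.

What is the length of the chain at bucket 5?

215 → bucket 5
935 → bucket 5 (collision)
352 → bucket 3
890 → bucket 5 (collision)
Final buckets:
0: ∅
1: ∅
2: ∅
3: 352
4: ∅
5: 215 -> 935 -> 890
6: ∅
7: ∅
8: ∅

3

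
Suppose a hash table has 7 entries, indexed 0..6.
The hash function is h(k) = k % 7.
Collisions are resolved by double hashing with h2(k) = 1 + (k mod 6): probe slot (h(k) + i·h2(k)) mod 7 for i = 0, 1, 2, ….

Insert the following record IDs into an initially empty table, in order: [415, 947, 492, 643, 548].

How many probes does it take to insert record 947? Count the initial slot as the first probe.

415: h=2 => slot 2
947: h=2, h2=6, probe 2,1 => slot 1
492: h=2, h2=1, probe 2,3 => slot 3
643: h=6 => slot 6
548: h=2, h2=3, probe 2,5 => slot 5
Table: [∅, 947, 415, 492, ∅, 548, 643]

2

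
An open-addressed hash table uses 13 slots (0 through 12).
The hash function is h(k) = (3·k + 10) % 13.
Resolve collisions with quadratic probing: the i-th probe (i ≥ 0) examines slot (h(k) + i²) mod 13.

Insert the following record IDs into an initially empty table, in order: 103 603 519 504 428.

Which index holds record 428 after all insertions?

103 hashes to 7; slot 7 is free → place at 7.
603 hashes to 12; slot 12 is free → place at 12.
519 hashes to 7; 7 taken → place at 8.
504 hashes to 1; slot 1 is free → place at 1.
428 hashes to 7; 7,8 taken → place at 11.
Table: [—, 504, —, —, —, —, —, 103, 519, —, —, 428, 603]

11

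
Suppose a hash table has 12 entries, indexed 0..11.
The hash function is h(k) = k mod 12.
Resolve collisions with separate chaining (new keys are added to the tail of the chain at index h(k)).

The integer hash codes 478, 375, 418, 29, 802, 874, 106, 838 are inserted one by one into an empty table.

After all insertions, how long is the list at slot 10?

6

Insert 478: h=10, bucket 10 empty → new chain.
Insert 375: h=3, bucket 3 empty → new chain.
Insert 418: h=10, bucket 10 nonempty → append to chain.
Insert 29: h=5, bucket 5 empty → new chain.
Insert 802: h=10, bucket 10 nonempty → append to chain.
Insert 874: h=10, bucket 10 nonempty → append to chain.
Insert 106: h=10, bucket 10 nonempty → append to chain.
Insert 838: h=10, bucket 10 nonempty → append to chain.
Final buckets:
0: ∅
1: ∅
2: ∅
3: 375
4: ∅
5: 29
6: ∅
7: ∅
8: ∅
9: ∅
10: 478 -> 418 -> 802 -> 874 -> 106 -> 838
11: ∅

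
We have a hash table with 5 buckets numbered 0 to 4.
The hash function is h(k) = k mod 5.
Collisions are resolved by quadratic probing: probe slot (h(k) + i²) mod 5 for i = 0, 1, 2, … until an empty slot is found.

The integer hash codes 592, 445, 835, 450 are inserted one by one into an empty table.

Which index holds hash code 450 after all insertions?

592 hashes to 2; slot 2 is free -> place at 2.
445 hashes to 0; slot 0 is free -> place at 0.
835 hashes to 0; 0 taken -> place at 1.
450 hashes to 0; 0,1 taken -> place at 4.
Table: [445, 835, 592, —, 450]

4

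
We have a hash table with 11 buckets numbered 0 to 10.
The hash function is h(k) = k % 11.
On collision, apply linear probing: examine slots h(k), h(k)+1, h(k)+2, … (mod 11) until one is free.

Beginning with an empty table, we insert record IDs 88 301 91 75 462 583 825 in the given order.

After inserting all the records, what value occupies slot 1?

88: h=0 → slot 0
301: h=4 → slot 4
91: h=3 → slot 3
75: h=9 → slot 9
462: h=0, probe 0,1 → slot 1
583: h=0, probe 0,1,2 → slot 2
825: h=0, probe 0,1,2,3,4,5 → slot 5
Table: [88, 462, 583, 91, 301, 825, ∅, ∅, ∅, 75, ∅]

462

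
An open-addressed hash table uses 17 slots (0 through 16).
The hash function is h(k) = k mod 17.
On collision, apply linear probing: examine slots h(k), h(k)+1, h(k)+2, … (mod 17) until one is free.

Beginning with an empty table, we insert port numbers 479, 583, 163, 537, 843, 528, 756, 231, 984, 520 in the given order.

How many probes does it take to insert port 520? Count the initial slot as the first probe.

479: h=3 -> slot 3
583: h=5 -> slot 5
163: h=10 -> slot 10
537: h=10, probe 10,11 -> slot 11
843: h=10, probe 10,11,12 -> slot 12
528: h=1 -> slot 1
756: h=8 -> slot 8
231: h=10, probe 10,11,12,13 -> slot 13
984: h=15 -> slot 15
520: h=10, probe 10,11,12,13,14 -> slot 14
Table: [_, 528, _, 479, _, 583, _, _, 756, _, 163, 537, 843, 231, 520, 984, _]

5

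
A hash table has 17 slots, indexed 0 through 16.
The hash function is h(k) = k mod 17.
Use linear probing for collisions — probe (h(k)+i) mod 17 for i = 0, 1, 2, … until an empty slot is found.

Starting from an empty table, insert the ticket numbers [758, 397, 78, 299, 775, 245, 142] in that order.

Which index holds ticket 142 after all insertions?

8

758 hashes to 10; slot 10 is free -> place at 10.
397 hashes to 6; slot 6 is free -> place at 6.
78 hashes to 10; 10 taken -> place at 11.
299 hashes to 10; 10,11 taken -> place at 12.
775 hashes to 10; 10,11,12 taken -> place at 13.
245 hashes to 7; slot 7 is free -> place at 7.
142 hashes to 6; 6,7 taken -> place at 8.
Table: [-, -, -, -, -, -, 397, 245, 142, -, 758, 78, 299, 775, -, -, -]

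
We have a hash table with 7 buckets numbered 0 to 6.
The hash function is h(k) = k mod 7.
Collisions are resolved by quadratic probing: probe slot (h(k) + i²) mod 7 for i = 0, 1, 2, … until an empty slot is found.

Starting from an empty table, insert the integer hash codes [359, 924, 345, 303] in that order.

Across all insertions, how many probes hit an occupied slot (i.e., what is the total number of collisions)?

3

359 hashes to 2; slot 2 is free => place at 2.
924 hashes to 0; slot 0 is free => place at 0.
345 hashes to 2; 2 taken => place at 3.
303 hashes to 2; 2,3 taken => place at 6.
Table: [924, _, 359, 345, _, _, 303]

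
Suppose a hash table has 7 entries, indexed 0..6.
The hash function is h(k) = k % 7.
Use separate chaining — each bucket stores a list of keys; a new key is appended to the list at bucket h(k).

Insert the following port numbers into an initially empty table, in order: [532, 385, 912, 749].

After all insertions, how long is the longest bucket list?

3

Insert 532: h=0, bucket 0 empty → new chain.
Insert 385: h=0, bucket 0 nonempty → append to chain.
Insert 912: h=2, bucket 2 empty → new chain.
Insert 749: h=0, bucket 0 nonempty → append to chain.
Final buckets:
0: 532 -> 385 -> 749
1: —
2: 912
3: —
4: —
5: —
6: —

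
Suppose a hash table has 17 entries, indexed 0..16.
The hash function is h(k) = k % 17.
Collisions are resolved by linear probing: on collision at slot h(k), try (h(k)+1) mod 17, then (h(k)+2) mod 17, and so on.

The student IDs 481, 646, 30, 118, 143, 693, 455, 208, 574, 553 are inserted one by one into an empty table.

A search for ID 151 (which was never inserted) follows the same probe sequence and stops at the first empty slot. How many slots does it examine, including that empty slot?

481: h=5 -> slot 5
646: h=0 -> slot 0
30: h=13 -> slot 13
118: h=16 -> slot 16
143: h=7 -> slot 7
693: h=13, probe 13,14 -> slot 14
455: h=13, probe 13,14,15 -> slot 15
208: h=4 -> slot 4
574: h=13, probe 13,14,15,16,0,1 -> slot 1
553: h=9 -> slot 9
Table: [646, 574, —, —, 208, 481, —, 143, —, 553, —, —, —, 30, 693, 455, 118]
Lookup 151: h=15, probe 15,16,0,1,2 → slot 2 empty, not found.

5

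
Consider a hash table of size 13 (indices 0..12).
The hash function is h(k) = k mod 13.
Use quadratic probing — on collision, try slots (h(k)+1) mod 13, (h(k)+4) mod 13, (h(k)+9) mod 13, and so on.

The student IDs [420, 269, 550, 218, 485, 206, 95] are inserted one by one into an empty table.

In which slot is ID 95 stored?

0

420 hashes to 4; slot 4 is free => place at 4.
269 hashes to 9; slot 9 is free => place at 9.
550 hashes to 4; 4 taken => place at 5.
218 hashes to 10; slot 10 is free => place at 10.
485 hashes to 4; 4,5 taken => place at 8.
206 hashes to 11; slot 11 is free => place at 11.
95 hashes to 4; 4,5,8 taken => place at 0.
Table: [95, -, -, -, 420, 550, -, -, 485, 269, 218, 206, -]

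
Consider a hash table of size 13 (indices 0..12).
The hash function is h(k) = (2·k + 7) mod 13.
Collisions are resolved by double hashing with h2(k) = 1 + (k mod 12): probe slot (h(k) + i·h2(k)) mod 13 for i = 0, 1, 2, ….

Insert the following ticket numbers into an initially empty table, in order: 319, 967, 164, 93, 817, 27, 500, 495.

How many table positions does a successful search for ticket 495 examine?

2

Insert 319: h=8, slot 8 empty → index 8.
Insert 967: h=4, slot 4 empty → index 4.
Insert 164: h=10, slot 10 empty → index 10.
Insert 93: h=11, slot 11 empty → index 11.
Insert 817: h=3, slot 3 empty → index 3.
Insert 27: h=9, slot 9 empty → index 9.
Insert 500: h=6, slot 6 empty → index 6.
Insert 495: h=9, h2=4, slot 9 occupied → index 0.
Table: [495, ., ., 817, 967, ., 500, ., 319, 27, 164, 93, .]
Lookup 495: h=9, h2=4, probe 9,0 → found at 0.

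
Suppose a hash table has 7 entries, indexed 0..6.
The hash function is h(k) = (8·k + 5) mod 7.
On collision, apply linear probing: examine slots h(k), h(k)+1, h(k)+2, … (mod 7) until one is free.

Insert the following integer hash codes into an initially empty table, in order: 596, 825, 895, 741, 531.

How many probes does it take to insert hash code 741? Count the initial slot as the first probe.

Insert 596: h=6, slot 6 empty → index 6.
Insert 825: h=4, slot 4 empty → index 4.
Insert 895: h=4, slot 4 occupied → index 5.
Insert 741: h=4, slots 4,5,6 occupied → index 0.
Insert 531: h=4, slots 4,5,6,0 occupied → index 1.
Table: [741, 531, ., ., 825, 895, 596]

4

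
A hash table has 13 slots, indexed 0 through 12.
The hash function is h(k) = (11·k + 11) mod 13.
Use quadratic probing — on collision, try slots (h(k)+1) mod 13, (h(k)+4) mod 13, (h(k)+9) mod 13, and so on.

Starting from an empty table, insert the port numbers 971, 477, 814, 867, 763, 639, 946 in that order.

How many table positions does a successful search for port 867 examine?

3

Insert 971: h=6, slot 6 empty -> index 6.
Insert 477: h=6, slot 6 occupied -> index 7.
Insert 814: h=8, slot 8 empty -> index 8.
Insert 867: h=6, slots 6,7 occupied -> index 10.
Insert 763: h=6, slots 6,7,10 occupied -> index 2.
Insert 639: h=7, slots 7,8 occupied -> index 11.
Insert 946: h=4, slot 4 empty -> index 4.
Table: [_, _, 763, _, 946, _, 971, 477, 814, _, 867, 639, _]
Lookup 867: h=6, probe 6,7,10 → found at 10.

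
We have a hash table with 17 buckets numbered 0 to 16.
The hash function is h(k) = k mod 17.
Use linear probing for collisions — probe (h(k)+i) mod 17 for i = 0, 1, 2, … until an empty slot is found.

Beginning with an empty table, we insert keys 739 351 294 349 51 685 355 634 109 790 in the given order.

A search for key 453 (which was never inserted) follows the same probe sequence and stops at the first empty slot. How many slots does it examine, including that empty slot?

3

Insert 739: h=8, slot 8 empty → index 8.
Insert 351: h=11, slot 11 empty → index 11.
Insert 294: h=5, slot 5 empty → index 5.
Insert 349: h=9, slot 9 empty → index 9.
Insert 51: h=0, slot 0 empty → index 0.
Insert 685: h=5, slot 5 occupied → index 6.
Insert 355: h=15, slot 15 empty → index 15.
Insert 634: h=5, slots 5,6 occupied → index 7.
Insert 109: h=7, slots 7,8,9 occupied → index 10.
Insert 790: h=8, slots 8,9,10,11 occupied → index 12.
Table: [51, —, —, —, —, 294, 685, 634, 739, 349, 109, 351, 790, —, —, 355, —]
Lookup 453: h=11, probe 11,12,13 → slot 13 empty, not found.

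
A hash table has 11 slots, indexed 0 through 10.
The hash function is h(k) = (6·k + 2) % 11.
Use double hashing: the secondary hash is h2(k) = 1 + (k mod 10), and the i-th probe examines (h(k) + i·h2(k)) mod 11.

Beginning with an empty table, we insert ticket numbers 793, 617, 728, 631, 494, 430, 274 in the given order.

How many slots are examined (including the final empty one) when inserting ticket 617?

793 hashes to 8; slot 8 is free -> place at 8.
617 hashes to 8, h2=8; 8 taken -> place at 5.
728 hashes to 3; slot 3 is free -> place at 3.
631 hashes to 4; slot 4 is free -> place at 4.
494 hashes to 7; slot 7 is free -> place at 7.
430 hashes to 8, h2=1; 8 taken -> place at 9.
274 hashes to 7, h2=5; 7 taken -> place at 1.
Table: [∅, 274, ∅, 728, 631, 617, ∅, 494, 793, 430, ∅]

2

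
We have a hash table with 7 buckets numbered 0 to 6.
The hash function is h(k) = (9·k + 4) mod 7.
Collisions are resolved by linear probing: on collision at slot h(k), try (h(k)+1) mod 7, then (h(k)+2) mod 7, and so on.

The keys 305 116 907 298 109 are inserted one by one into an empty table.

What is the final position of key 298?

1

305 hashes to 5; slot 5 is free → place at 5.
116 hashes to 5; 5 taken → place at 6.
907 hashes to 5; 5,6 taken → place at 0.
298 hashes to 5; 5,6,0 taken → place at 1.
109 hashes to 5; 5,6,0,1 taken → place at 2.
Table: [907, 298, 109, -, -, 305, 116]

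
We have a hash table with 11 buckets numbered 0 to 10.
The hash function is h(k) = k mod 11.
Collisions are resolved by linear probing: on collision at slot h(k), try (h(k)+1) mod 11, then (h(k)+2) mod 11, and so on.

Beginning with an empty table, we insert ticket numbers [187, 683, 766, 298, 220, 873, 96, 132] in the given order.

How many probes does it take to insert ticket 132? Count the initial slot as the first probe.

Insert 187: h=0, slot 0 empty => index 0.
Insert 683: h=1, slot 1 empty => index 1.
Insert 766: h=7, slot 7 empty => index 7.
Insert 298: h=1, slot 1 occupied => index 2.
Insert 220: h=0, slots 0,1,2 occupied => index 3.
Insert 873: h=4, slot 4 empty => index 4.
Insert 96: h=8, slot 8 empty => index 8.
Insert 132: h=0, slots 0,1,2,3,4 occupied => index 5.
Table: [187, 683, 298, 220, 873, 132, -, 766, 96, -, -]

6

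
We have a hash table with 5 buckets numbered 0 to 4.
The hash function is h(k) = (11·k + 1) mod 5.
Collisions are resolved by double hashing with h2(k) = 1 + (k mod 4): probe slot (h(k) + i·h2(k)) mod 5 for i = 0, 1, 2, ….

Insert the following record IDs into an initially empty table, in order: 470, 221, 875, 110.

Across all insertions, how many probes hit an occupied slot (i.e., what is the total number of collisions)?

Insert 470: h=1, slot 1 empty -> index 1.
Insert 221: h=2, slot 2 empty -> index 2.
Insert 875: h=1, h2=4, slot 1 occupied -> index 0.
Insert 110: h=1, h2=3, slot 1 occupied -> index 4.
Table: [875, 470, 221, -, 110]

2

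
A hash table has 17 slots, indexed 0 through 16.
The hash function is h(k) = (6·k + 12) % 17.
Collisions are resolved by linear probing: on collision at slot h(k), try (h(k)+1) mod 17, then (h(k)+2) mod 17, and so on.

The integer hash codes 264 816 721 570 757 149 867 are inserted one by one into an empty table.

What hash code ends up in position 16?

570

Insert 264: h=15, slot 15 empty => index 15.
Insert 816: h=12, slot 12 empty => index 12.
Insert 721: h=3, slot 3 empty => index 3.
Insert 570: h=15, slot 15 occupied => index 16.
Insert 757: h=15, slots 15,16 occupied => index 0.
Insert 149: h=5, slot 5 empty => index 5.
Insert 867: h=12, slot 12 occupied => index 13.
Table: [757, -, -, 721, -, 149, -, -, -, -, -, -, 816, 867, -, 264, 570]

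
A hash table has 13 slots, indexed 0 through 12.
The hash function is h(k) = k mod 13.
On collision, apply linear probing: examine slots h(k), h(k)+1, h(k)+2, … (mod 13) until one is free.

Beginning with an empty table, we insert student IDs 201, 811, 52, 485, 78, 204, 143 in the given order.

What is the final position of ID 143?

2

201: h=6 => slot 6
811: h=5 => slot 5
52: h=0 => slot 0
485: h=4 => slot 4
78: h=0, probe 0,1 => slot 1
204: h=9 => slot 9
143: h=0, probe 0,1,2 => slot 2
Table: [52, 78, 143, ∅, 485, 811, 201, ∅, ∅, 204, ∅, ∅, ∅]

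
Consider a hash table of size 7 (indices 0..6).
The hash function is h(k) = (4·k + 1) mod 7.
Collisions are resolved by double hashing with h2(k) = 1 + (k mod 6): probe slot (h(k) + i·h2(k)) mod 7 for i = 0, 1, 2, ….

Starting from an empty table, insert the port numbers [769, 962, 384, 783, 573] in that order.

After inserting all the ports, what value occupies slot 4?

769

769 hashes to 4; slot 4 is free → place at 4.
962 hashes to 6; slot 6 is free → place at 6.
384 hashes to 4, h2=1; 4 taken → place at 5.
783 hashes to 4, h2=4; 4 taken → place at 1.
573 hashes to 4, h2=4; 4,1,5 taken → place at 2.
Table: [_, 783, 573, _, 769, 384, 962]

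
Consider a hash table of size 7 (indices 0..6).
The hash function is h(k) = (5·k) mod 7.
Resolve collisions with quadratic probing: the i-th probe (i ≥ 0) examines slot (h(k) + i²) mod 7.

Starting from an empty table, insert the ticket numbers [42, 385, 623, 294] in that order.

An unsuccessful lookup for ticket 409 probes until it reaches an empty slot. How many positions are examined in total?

3

42 hashes to 0; slot 0 is free → place at 0.
385 hashes to 0; 0 taken → place at 1.
623 hashes to 0; 0,1 taken → place at 4.
294 hashes to 0; 0,1,4 taken → place at 2.
Table: [42, 385, 294, _, 623, _, _]
Lookup 409: h=1, probe 1,2,5 → slot 5 empty, not found.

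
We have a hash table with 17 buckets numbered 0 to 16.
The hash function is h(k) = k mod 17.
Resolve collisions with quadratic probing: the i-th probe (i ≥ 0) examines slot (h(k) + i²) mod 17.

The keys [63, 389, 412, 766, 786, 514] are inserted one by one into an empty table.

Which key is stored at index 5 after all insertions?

63 hashes to 12; slot 12 is free → place at 12.
389 hashes to 15; slot 15 is free → place at 15.
412 hashes to 4; slot 4 is free → place at 4.
766 hashes to 1; slot 1 is free → place at 1.
786 hashes to 4; 4 taken → place at 5.
514 hashes to 4; 4,5 taken → place at 8.
Table: [., 766, ., ., 412, 786, ., ., 514, ., ., ., 63, ., ., 389, .]

786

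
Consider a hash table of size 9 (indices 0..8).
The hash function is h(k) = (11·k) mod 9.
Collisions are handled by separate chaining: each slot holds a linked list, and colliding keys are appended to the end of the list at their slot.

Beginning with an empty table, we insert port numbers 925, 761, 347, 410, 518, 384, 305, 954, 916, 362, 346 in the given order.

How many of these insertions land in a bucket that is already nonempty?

4

Insert 925: h=5, bucket 5 empty → new chain.
Insert 761: h=1, bucket 1 empty → new chain.
Insert 347: h=1, bucket 1 nonempty → append to chain.
Insert 410: h=1, bucket 1 nonempty → append to chain.
Insert 518: h=1, bucket 1 nonempty → append to chain.
Insert 384: h=3, bucket 3 empty → new chain.
Insert 305: h=7, bucket 7 empty → new chain.
Insert 954: h=0, bucket 0 empty → new chain.
Insert 916: h=5, bucket 5 nonempty → append to chain.
Insert 362: h=4, bucket 4 empty → new chain.
Insert 346: h=8, bucket 8 empty → new chain.
Final buckets:
0: 954
1: 761 -> 347 -> 410 -> 518
2: ∅
3: 384
4: 362
5: 925 -> 916
6: ∅
7: 305
8: 346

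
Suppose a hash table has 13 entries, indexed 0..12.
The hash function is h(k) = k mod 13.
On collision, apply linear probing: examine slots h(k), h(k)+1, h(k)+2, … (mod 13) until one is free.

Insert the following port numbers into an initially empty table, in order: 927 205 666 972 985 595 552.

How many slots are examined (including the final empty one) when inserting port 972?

Insert 927: h=4, slot 4 empty => index 4.
Insert 205: h=10, slot 10 empty => index 10.
Insert 666: h=3, slot 3 empty => index 3.
Insert 972: h=10, slot 10 occupied => index 11.
Insert 985: h=10, slots 10,11 occupied => index 12.
Insert 595: h=10, slots 10,11,12 occupied => index 0.
Insert 552: h=6, slot 6 empty => index 6.
Table: [595, ∅, ∅, 666, 927, ∅, 552, ∅, ∅, ∅, 205, 972, 985]

2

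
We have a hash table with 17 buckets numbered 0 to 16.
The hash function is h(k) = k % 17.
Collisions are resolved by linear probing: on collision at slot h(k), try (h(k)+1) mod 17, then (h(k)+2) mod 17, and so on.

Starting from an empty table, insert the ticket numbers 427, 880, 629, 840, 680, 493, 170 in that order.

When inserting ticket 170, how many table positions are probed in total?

5

427 hashes to 2; slot 2 is free -> place at 2.
880 hashes to 13; slot 13 is free -> place at 13.
629 hashes to 0; slot 0 is free -> place at 0.
840 hashes to 7; slot 7 is free -> place at 7.
680 hashes to 0; 0 taken -> place at 1.
493 hashes to 0; 0,1,2 taken -> place at 3.
170 hashes to 0; 0,1,2,3 taken -> place at 4.
Table: [629, 680, 427, 493, 170, -, -, 840, -, -, -, -, -, 880, -, -, -]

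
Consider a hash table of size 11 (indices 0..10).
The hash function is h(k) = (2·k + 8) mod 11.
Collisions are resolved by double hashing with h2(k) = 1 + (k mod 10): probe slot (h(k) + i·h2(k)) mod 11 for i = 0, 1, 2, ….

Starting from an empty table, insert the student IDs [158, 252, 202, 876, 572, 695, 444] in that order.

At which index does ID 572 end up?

158 hashes to 5; slot 5 is free -> place at 5.
252 hashes to 6; slot 6 is free -> place at 6.
202 hashes to 5, h2=3; 5 taken -> place at 8.
876 hashes to 0; slot 0 is free -> place at 0.
572 hashes to 8, h2=3; 8,0 taken -> place at 3.
695 hashes to 1; slot 1 is free -> place at 1.
444 hashes to 5, h2=5; 5 taken -> place at 10.
Table: [876, 695, ∅, 572, ∅, 158, 252, ∅, 202, ∅, 444]

3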